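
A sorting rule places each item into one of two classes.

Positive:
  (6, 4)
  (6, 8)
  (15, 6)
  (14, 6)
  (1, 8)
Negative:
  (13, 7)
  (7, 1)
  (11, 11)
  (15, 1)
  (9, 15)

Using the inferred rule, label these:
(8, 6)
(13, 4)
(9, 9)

Positive, Positive, Negative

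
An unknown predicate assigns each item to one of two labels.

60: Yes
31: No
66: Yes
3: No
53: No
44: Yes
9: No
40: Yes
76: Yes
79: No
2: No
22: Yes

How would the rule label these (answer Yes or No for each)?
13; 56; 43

The common property of the 'Yes' items is: even AND at least 3. No 'No' item has it.
13: 13 is odd, 13 ≥ 3, doesn't qualify → No.
56: 56 is even, 56 ≥ 3, has this property → Yes.
43: 43 is odd, 43 ≥ 3, doesn't qualify → No.

No, Yes, No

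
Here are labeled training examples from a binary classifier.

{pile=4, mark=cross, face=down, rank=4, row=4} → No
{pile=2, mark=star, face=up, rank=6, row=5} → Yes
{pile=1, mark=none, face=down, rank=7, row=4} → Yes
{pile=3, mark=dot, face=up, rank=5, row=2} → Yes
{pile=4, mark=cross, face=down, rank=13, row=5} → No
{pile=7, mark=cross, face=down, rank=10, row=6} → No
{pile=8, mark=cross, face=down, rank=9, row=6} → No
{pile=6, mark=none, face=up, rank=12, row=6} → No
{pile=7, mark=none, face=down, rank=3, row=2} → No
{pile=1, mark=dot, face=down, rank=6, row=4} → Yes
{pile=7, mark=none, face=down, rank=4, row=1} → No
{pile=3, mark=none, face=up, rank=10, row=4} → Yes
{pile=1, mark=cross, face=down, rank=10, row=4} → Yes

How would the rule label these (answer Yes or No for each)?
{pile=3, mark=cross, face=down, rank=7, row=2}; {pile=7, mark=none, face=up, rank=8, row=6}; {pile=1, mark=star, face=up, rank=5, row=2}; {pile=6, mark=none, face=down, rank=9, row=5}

The rule appears to be: pile ≤ 3.
Yes: {pile=3, mark=cross, face=down, rank=7, row=2}, since pile = 3. No: {pile=7, mark=none, face=up, rank=8, row=6}, since pile = 7. Yes: {pile=1, mark=star, face=up, rank=5, row=2}, since pile = 1. No: {pile=6, mark=none, face=down, rank=9, row=5}, since pile = 6.

Yes, No, Yes, No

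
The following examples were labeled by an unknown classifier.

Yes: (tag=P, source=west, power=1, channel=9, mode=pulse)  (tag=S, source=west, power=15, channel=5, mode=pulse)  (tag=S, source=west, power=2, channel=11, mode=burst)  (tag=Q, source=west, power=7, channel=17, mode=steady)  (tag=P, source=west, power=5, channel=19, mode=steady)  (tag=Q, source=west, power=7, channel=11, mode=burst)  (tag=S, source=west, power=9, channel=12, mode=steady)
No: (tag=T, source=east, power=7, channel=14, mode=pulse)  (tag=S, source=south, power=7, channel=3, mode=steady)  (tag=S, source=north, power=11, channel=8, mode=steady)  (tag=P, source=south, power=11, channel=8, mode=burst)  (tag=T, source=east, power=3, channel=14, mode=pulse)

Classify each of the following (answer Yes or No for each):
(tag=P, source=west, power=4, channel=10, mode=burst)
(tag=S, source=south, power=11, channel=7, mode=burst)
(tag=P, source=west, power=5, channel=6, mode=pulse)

All 'Yes' examples share one property — source is west — and every 'No' example lacks it.

Yes, No, Yes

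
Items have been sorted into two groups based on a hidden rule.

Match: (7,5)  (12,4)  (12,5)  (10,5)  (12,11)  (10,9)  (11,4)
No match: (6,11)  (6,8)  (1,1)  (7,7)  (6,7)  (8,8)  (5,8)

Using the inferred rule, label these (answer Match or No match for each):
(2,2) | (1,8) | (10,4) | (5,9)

The simplest hypothesis consistent with all the labels is: first > second.
No match: (2,2), since 2 = 2.
No match: (1,8), since 1 < 8.
Match: (10,4), since 10 > 4.
No match: (5,9), since 5 < 9.

No match, No match, Match, No match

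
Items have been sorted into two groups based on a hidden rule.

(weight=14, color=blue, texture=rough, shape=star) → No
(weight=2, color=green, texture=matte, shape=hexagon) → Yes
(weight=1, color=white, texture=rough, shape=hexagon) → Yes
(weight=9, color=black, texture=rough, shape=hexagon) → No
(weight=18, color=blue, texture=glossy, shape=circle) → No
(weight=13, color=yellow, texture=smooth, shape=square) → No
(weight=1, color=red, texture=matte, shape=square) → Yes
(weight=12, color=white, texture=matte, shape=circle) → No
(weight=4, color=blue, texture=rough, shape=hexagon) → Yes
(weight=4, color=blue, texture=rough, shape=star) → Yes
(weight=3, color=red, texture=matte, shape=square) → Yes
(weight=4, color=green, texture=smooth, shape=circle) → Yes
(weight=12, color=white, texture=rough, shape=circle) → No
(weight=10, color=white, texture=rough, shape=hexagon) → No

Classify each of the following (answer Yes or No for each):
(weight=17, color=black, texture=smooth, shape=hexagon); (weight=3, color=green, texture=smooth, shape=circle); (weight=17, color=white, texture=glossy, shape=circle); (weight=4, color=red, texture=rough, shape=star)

No, Yes, No, Yes

Rule: weight ≤ 4. This holds for each 'Yes' example and fails for each 'No' one.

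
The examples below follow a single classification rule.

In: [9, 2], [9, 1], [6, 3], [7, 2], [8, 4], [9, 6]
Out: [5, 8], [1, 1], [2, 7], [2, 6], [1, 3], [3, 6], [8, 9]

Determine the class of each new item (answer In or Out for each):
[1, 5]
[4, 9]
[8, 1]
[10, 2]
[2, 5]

All 'In' examples share one property — first > second — and every 'Out' example lacks it.
[1, 5] — 1 < 5, hence Out. [4, 9] — 4 < 9, hence Out. [8, 1] — 8 > 1, hence In. [10, 2] — 10 > 2, hence In. [2, 5] — 2 < 5, hence Out.

Out, Out, In, In, Out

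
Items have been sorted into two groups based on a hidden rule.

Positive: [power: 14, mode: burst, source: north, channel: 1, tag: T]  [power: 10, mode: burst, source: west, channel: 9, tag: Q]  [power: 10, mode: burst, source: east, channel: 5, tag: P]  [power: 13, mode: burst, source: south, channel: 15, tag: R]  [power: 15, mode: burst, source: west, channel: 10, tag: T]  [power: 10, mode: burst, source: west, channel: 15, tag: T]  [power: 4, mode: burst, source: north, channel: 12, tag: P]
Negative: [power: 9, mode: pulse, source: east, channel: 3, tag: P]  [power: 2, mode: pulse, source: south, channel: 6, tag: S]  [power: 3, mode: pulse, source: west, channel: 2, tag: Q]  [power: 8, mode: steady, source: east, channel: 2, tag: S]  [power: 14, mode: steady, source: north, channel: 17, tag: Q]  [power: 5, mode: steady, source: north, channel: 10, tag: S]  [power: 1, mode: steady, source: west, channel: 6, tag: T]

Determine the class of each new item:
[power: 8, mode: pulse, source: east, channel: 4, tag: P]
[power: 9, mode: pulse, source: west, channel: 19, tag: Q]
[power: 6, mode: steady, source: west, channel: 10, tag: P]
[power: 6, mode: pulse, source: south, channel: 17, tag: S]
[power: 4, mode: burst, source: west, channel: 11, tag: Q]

Negative, Negative, Negative, Negative, Positive

Looking at the examples, the only property every 'Positive' case has and every 'Negative' case lacks is: mode is burst.
Negative: [power: 8, mode: pulse, source: east, channel: 4, tag: P], since mode is pulse.
Negative: [power: 9, mode: pulse, source: west, channel: 19, tag: Q], since mode is pulse.
Negative: [power: 6, mode: steady, source: west, channel: 10, tag: P], since mode is steady.
Negative: [power: 6, mode: pulse, source: south, channel: 17, tag: S], since mode is pulse.
Positive: [power: 4, mode: burst, source: west, channel: 11, tag: Q], since mode is burst.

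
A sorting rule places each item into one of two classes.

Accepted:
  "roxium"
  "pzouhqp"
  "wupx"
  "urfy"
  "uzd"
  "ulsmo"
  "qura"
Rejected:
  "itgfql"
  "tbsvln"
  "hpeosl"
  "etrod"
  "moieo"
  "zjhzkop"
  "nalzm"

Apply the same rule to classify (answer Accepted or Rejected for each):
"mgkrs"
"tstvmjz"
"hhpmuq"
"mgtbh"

Checking candidate rules against both groups, what survives is: contains 'u'.
"mgkrs": no 'u' — fails the rule, so Rejected. "tstvmjz": no 'u' — fails the rule, so Rejected. "hhpmuq": has 'u' — passes, so Accepted. "mgtbh": no 'u' — fails the rule, so Rejected.

Rejected, Rejected, Accepted, Rejected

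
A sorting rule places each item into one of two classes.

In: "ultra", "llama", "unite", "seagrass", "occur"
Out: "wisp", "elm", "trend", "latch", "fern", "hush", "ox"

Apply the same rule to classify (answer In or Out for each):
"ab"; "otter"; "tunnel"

The common property of the 'In' items is: has ≥ 2 vowels. No 'Out' item has it.
"ab": 1 vowel, fails this test → Out. "otter": 2 vowels, fits → In. "tunnel": 2 vowels, fits → In.

Out, In, In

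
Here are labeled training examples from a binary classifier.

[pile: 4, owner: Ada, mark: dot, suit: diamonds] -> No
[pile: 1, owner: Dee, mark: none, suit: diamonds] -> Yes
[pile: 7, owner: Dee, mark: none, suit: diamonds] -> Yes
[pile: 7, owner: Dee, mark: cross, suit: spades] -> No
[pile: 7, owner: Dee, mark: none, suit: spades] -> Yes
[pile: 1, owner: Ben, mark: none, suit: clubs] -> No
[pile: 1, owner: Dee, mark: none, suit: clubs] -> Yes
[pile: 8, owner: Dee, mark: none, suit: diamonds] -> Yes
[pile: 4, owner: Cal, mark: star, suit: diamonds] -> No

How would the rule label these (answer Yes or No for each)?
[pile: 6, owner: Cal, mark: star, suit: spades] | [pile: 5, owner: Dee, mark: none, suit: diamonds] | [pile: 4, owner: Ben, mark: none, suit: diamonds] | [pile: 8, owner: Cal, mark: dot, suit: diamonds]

No, Yes, No, No

Rule: owner is Dee AND mark is none. This holds for each 'Yes' example and fails for each 'No' one.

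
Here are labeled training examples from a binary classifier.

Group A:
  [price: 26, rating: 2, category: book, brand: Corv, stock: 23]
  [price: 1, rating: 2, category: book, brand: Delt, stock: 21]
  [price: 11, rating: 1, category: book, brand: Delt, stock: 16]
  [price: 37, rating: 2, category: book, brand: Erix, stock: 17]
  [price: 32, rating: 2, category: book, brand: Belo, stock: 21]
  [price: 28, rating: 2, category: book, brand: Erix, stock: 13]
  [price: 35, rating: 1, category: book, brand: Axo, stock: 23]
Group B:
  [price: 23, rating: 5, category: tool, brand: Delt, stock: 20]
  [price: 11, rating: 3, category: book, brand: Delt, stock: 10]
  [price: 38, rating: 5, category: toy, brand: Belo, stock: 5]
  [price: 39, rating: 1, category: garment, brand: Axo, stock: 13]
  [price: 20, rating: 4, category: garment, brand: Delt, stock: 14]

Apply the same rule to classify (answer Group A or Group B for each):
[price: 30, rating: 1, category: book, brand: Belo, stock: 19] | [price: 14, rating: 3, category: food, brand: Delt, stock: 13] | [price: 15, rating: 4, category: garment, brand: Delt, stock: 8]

The pattern is that an item is 'Group A' exactly when: category is book AND rating ≤ 2.
[price: 30, rating: 1, category: book, brand: Belo, stock: 19]: Group A (category is book, rating = 1).
[price: 14, rating: 3, category: food, brand: Delt, stock: 13]: Group B (category is food, rating = 3).
[price: 15, rating: 4, category: garment, brand: Delt, stock: 8]: Group B (category is garment, rating = 4).

Group A, Group B, Group B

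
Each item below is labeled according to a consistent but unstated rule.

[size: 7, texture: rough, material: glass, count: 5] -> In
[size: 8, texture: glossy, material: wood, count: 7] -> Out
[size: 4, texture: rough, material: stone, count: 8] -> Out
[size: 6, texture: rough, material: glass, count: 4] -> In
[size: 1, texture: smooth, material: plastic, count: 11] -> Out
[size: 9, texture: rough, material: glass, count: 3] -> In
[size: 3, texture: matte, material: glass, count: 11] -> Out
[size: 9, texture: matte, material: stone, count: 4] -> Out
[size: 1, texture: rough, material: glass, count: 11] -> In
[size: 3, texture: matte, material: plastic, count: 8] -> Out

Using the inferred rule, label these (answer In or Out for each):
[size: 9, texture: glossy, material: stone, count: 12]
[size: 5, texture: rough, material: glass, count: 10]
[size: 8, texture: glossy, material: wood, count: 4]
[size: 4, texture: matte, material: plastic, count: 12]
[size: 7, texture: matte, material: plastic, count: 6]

Out, In, Out, Out, Out

Every 'In' example satisfies: texture is rough AND material is glass. None of the 'Out' examples do.
[size: 9, texture: glossy, material: stone, count: 12]: Out (texture is glossy, material is stone). [size: 5, texture: rough, material: glass, count: 10]: In (texture is rough, material is glass). [size: 8, texture: glossy, material: wood, count: 4]: Out (texture is glossy, material is wood). [size: 4, texture: matte, material: plastic, count: 12]: Out (texture is matte, material is plastic). [size: 7, texture: matte, material: plastic, count: 6]: Out (texture is matte, material is plastic).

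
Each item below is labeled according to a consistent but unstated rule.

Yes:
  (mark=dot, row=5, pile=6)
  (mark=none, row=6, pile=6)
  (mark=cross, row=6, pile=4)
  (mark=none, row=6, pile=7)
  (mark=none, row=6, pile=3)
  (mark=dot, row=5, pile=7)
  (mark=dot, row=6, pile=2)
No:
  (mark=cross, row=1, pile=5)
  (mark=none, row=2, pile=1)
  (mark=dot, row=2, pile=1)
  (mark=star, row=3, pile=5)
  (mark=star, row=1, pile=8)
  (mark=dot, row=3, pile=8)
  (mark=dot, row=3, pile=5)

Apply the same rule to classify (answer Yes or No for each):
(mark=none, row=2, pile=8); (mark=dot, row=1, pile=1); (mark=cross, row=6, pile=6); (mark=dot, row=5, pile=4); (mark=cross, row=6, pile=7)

No, No, Yes, Yes, Yes

The simplest hypothesis consistent with all the labels is: row ≥ 5.
(mark=none, row=2, pile=8): row = 2, does not satisfy this → No. (mark=dot, row=1, pile=1): row = 1, does not satisfy this → No. (mark=cross, row=6, pile=6): row = 6, matches → Yes. (mark=dot, row=5, pile=4): row = 5, matches → Yes. (mark=cross, row=6, pile=7): row = 6, matches → Yes.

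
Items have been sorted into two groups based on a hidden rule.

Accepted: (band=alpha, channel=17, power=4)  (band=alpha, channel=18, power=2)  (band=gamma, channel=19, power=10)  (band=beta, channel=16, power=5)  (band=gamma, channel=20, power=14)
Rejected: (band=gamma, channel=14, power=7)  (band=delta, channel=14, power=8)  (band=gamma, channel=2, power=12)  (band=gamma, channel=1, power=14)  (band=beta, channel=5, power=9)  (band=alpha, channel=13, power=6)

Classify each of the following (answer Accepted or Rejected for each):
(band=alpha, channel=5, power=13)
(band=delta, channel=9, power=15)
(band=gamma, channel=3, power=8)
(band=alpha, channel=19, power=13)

All 'Accepted' examples share one property — channel ≥ 16 — and every 'Rejected' example lacks it.
Rejected: (band=alpha, channel=5, power=13), since channel = 5. Rejected: (band=delta, channel=9, power=15), since channel = 9. Rejected: (band=gamma, channel=3, power=8), since channel = 3. Accepted: (band=alpha, channel=19, power=13), since channel = 19.

Rejected, Rejected, Rejected, Accepted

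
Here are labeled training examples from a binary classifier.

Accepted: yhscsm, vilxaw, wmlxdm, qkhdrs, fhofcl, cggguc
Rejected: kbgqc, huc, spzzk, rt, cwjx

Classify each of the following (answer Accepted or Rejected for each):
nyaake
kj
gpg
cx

Accepted, Rejected, Rejected, Rejected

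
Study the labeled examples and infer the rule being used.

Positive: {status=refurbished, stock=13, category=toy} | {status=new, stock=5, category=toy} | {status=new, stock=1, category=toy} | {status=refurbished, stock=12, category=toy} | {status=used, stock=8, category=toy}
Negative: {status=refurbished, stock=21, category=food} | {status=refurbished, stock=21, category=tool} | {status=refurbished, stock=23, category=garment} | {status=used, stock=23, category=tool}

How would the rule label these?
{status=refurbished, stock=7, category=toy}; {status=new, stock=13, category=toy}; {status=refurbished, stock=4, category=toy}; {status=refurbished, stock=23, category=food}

All 'Positive' examples share one property — category is toy — and every 'Negative' example lacks it.
{status=refurbished, stock=7, category=toy} → category is toy → Positive.
{status=new, stock=13, category=toy} → category is toy → Positive.
{status=refurbished, stock=4, category=toy} → category is toy → Positive.
{status=refurbished, stock=23, category=food} → category is food → Negative.

Positive, Positive, Positive, Negative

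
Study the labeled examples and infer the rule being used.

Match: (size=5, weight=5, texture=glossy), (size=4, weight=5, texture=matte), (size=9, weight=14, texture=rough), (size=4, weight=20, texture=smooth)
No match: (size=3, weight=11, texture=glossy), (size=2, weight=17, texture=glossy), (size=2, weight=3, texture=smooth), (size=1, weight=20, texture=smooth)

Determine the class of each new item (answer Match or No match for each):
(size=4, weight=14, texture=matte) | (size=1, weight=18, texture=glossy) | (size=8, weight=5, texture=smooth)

The common property of the 'Match' items is: size ≥ 4. No 'No match' item has it.

Match, No match, Match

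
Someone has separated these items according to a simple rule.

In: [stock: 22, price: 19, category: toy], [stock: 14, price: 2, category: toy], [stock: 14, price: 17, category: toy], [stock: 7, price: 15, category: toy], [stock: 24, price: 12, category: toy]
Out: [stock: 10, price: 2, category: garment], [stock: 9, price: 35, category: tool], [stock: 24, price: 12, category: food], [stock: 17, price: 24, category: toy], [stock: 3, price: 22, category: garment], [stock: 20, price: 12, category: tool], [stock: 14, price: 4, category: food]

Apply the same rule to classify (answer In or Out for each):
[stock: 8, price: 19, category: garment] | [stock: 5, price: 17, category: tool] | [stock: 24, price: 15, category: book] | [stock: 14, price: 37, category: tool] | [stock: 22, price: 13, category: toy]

Rule: category is toy AND price ≤ 19. This holds for each 'In' example and fails for each 'Out' one.
[stock: 8, price: 19, category: garment] — category is garment, price = 19, hence Out.
[stock: 5, price: 17, category: tool] — category is tool, price = 17, hence Out.
[stock: 24, price: 15, category: book] — category is book, price = 15, hence Out.
[stock: 14, price: 37, category: tool] — category is tool, price = 37, hence Out.
[stock: 22, price: 13, category: toy] — category is toy, price = 13, hence In.

Out, Out, Out, Out, In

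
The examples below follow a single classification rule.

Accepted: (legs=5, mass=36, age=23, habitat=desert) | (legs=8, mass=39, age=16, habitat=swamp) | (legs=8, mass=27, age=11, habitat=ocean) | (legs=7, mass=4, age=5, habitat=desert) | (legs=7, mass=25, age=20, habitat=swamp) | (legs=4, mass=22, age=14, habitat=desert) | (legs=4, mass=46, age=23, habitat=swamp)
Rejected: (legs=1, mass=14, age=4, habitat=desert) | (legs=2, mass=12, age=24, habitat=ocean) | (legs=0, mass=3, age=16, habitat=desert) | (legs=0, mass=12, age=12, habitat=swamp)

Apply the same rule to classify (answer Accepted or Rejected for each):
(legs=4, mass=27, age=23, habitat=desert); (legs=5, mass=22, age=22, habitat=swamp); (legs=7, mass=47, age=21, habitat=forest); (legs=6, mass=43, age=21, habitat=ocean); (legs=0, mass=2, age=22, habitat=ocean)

One predicate separates the groups cleanly: legs ≥ 4.
(legs=4, mass=27, age=23, habitat=desert) → legs = 4 → Accepted. (legs=5, mass=22, age=22, habitat=swamp) → legs = 5 → Accepted. (legs=7, mass=47, age=21, habitat=forest) → legs = 7 → Accepted. (legs=6, mass=43, age=21, habitat=ocean) → legs = 6 → Accepted. (legs=0, mass=2, age=22, habitat=ocean) → legs = 0 → Rejected.

Accepted, Accepted, Accepted, Accepted, Rejected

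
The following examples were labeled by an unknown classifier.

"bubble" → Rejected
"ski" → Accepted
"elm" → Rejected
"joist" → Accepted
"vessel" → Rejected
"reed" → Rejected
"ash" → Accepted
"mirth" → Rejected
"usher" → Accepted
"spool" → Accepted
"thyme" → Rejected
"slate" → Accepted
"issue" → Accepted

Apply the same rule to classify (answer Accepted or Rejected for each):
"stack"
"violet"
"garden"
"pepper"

The pattern is that an item is 'Accepted' exactly when: odd length AND contains 's'.
Accepted: "stack", since length 5, has 's'.
Rejected: "violet", since length 6, no 's'.
Rejected: "garden", since length 6, no 's'.
Rejected: "pepper", since length 6, no 's'.

Accepted, Rejected, Rejected, Rejected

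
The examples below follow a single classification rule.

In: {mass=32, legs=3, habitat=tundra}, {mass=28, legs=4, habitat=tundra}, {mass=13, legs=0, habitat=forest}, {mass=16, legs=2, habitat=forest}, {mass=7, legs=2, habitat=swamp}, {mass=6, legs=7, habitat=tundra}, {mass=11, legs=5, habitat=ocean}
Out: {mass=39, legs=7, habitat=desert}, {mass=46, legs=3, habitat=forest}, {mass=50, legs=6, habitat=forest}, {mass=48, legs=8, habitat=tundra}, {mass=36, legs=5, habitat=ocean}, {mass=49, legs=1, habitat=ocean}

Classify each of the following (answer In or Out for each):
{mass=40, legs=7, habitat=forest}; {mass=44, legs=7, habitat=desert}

Out, Out

The common property of the 'In' items is: mass ≤ 32. No 'Out' item has it.
{mass=40, legs=7, habitat=forest}: mass = 40, doesn't match → Out.
{mass=44, legs=7, habitat=desert}: mass = 44, doesn't match → Out.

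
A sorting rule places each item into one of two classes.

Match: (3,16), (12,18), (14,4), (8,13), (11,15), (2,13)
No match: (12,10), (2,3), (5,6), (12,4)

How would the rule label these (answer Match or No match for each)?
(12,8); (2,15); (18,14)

The rule appears to be: max ≥ 13.
(12,8): max 12, doesn't match → No match.
(2,15): max 15, meets the rule → Match.
(18,14): max 18, meets the rule → Match.

No match, Match, Match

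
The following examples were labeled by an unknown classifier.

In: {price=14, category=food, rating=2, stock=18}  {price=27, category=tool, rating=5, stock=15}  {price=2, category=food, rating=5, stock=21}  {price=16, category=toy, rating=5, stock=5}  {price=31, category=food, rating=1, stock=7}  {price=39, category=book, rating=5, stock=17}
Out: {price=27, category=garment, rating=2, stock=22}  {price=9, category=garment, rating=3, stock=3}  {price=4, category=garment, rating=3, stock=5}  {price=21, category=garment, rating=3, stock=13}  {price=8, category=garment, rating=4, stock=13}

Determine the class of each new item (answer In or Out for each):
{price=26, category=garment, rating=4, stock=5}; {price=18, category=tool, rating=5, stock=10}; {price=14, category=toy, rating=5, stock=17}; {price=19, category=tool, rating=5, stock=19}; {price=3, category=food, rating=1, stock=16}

Out, In, In, In, In

Comparing the two groups points to one rule — category is not garment.
{price=26, category=garment, rating=4, stock=5}: category is garment, doesn't match → Out.
{price=18, category=tool, rating=5, stock=10}: category is tool, qualifies → In.
{price=14, category=toy, rating=5, stock=17}: category is toy, qualifies → In.
{price=19, category=tool, rating=5, stock=19}: category is tool, qualifies → In.
{price=3, category=food, rating=1, stock=16}: category is food, qualifies → In.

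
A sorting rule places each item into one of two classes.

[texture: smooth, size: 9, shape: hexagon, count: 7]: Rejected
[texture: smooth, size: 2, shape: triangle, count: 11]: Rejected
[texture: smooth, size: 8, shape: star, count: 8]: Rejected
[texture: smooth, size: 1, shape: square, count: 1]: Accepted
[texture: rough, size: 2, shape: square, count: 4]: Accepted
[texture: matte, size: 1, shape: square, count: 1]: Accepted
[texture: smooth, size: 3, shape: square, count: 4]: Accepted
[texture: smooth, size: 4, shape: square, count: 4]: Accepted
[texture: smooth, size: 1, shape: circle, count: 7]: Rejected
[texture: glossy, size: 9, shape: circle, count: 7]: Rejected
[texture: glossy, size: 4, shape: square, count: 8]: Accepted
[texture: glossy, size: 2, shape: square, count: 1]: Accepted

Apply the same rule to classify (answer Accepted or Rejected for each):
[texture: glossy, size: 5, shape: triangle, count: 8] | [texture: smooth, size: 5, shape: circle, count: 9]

Comparing the two groups points to one rule — shape is square.
[texture: glossy, size: 5, shape: triangle, count: 8]: shape is triangle — fails this test, so Rejected.
[texture: smooth, size: 5, shape: circle, count: 9]: shape is circle — fails this test, so Rejected.

Rejected, Rejected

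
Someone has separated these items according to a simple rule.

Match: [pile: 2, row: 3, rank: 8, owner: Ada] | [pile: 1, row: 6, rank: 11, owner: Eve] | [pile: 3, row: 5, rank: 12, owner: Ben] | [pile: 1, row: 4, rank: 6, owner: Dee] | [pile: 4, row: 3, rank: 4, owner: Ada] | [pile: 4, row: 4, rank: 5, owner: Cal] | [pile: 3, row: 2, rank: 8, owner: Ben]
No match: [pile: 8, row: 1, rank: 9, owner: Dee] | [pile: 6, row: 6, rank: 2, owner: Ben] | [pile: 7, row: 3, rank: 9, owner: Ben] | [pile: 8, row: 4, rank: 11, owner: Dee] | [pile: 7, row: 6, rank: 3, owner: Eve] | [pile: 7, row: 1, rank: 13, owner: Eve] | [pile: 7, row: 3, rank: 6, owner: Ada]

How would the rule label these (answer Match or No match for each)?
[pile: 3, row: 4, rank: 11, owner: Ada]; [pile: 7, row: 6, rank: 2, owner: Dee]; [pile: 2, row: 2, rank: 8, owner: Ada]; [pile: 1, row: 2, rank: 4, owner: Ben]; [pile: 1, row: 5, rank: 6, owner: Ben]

Match, No match, Match, Match, Match

The simplest hypothesis consistent with all the labels is: pile ≤ 4.
[pile: 3, row: 4, rank: 11, owner: Ada] → pile = 3 → Match. [pile: 7, row: 6, rank: 2, owner: Dee] → pile = 7 → No match. [pile: 2, row: 2, rank: 8, owner: Ada] → pile = 2 → Match. [pile: 1, row: 2, rank: 4, owner: Ben] → pile = 1 → Match. [pile: 1, row: 5, rank: 6, owner: Ben] → pile = 1 → Match.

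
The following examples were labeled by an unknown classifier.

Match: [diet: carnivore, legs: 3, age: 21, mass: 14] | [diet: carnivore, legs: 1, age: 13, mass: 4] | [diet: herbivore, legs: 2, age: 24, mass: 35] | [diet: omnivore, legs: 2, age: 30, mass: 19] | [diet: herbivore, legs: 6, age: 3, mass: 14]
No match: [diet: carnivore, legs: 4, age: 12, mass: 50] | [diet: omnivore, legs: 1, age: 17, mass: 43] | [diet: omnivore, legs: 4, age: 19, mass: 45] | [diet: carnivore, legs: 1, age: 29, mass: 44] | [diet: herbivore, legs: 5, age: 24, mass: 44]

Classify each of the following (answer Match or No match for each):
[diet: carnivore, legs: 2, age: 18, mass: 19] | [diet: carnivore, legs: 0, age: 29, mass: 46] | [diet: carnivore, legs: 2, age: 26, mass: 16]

'Match' ⟺ mass ≤ 35.
[diet: carnivore, legs: 2, age: 18, mass: 19]: mass = 19, satisfies this → Match.
[diet: carnivore, legs: 0, age: 29, mass: 46]: mass = 46, does not fit → No match.
[diet: carnivore, legs: 2, age: 26, mass: 16]: mass = 16, satisfies this → Match.

Match, No match, Match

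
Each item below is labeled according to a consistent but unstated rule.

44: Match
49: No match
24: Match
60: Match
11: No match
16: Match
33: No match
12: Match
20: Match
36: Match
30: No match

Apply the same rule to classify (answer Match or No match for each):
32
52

Match, Match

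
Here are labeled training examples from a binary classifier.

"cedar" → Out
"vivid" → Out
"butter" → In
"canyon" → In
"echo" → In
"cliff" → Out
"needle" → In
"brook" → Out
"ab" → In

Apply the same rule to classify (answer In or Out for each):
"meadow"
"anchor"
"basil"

The common property of the 'In' items is: even length. No 'Out' item has it.

In, In, Out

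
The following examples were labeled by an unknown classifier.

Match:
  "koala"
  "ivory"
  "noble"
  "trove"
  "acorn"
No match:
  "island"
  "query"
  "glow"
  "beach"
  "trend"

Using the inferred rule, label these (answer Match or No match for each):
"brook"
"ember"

Match, No match

Rule: odd length AND contains 'o'. This holds for each 'Match' example and fails for each 'No match' one.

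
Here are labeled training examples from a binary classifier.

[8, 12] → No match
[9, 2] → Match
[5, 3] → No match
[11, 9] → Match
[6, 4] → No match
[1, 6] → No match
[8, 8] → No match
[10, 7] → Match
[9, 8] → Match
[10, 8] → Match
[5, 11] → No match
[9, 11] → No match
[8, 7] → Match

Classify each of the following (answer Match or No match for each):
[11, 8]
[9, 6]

'Match' ⟺ first > second AND sum ≥ 11.
[11, 8] → 11 > 8, 11+8 = 19 → Match. [9, 6] → 9 > 6, 9+6 = 15 → Match.

Match, Match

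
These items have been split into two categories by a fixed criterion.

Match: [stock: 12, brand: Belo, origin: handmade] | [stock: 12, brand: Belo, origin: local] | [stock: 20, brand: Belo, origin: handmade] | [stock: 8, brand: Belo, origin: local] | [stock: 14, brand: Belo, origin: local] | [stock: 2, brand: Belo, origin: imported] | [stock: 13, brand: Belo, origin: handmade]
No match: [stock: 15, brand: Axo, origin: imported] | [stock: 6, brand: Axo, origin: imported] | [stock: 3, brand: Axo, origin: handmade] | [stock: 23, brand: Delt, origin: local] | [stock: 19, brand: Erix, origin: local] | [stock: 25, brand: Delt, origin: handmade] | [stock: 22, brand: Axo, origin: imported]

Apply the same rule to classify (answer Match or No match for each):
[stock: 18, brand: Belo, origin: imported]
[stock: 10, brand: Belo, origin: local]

Match, Match

The simplest hypothesis consistent with all the labels is: brand is Belo.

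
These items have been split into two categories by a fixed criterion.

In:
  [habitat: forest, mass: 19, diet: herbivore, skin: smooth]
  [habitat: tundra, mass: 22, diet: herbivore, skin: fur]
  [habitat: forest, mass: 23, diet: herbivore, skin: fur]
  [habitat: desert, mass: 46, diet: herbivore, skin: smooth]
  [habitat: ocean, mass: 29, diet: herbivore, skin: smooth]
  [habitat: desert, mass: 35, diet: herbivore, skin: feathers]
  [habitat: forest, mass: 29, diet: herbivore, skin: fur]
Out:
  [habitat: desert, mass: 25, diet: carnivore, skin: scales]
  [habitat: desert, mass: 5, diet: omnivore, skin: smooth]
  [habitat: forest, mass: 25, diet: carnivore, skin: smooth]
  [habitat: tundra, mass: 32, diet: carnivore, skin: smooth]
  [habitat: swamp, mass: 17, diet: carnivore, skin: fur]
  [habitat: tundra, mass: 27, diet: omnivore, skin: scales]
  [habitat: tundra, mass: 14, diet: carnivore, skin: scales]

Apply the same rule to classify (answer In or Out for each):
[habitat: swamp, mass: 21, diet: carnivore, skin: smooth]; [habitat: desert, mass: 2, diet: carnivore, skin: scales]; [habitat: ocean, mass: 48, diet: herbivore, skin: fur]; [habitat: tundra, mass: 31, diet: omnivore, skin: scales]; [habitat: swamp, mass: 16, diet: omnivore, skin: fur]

The rule appears to be: diet is herbivore.
[habitat: swamp, mass: 21, diet: carnivore, skin: smooth] — diet is carnivore, hence Out. [habitat: desert, mass: 2, diet: carnivore, skin: scales] — diet is carnivore, hence Out. [habitat: ocean, mass: 48, diet: herbivore, skin: fur] — diet is herbivore, hence In. [habitat: tundra, mass: 31, diet: omnivore, skin: scales] — diet is omnivore, hence Out. [habitat: swamp, mass: 16, diet: omnivore, skin: fur] — diet is omnivore, hence Out.

Out, Out, In, Out, Out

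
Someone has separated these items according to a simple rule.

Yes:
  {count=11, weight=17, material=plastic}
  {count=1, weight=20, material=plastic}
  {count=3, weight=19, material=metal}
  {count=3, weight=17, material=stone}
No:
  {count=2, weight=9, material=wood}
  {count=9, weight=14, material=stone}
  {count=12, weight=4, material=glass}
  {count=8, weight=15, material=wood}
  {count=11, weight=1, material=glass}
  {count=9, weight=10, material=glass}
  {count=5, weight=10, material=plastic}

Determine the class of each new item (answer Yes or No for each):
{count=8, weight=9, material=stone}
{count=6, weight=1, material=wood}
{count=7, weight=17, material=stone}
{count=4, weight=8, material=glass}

Rule: weight ≥ 17. This holds for each 'Yes' example and fails for each 'No' one.
{count=8, weight=9, material=stone} → weight = 9 → No. {count=6, weight=1, material=wood} → weight = 1 → No. {count=7, weight=17, material=stone} → weight = 17 → Yes. {count=4, weight=8, material=glass} → weight = 8 → No.

No, No, Yes, No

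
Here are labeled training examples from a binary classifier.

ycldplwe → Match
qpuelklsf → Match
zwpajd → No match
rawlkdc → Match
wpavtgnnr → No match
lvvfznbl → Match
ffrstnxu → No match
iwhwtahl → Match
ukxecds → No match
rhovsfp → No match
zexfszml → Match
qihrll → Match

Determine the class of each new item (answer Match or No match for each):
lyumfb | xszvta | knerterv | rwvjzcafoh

One predicate separates the groups cleanly: contains 'l'.
lyumfb: has 'l', matches → Match. xszvta: no 'l', doesn't qualify → No match. knerterv: no 'l', doesn't qualify → No match. rwvjzcafoh: no 'l', doesn't qualify → No match.

Match, No match, No match, No match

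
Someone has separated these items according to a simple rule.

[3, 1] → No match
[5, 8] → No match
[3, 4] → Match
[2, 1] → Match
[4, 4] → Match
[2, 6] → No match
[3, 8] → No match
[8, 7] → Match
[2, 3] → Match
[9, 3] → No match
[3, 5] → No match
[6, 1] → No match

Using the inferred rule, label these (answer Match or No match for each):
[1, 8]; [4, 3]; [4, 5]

All 'Match' examples share one property — |first − second| ≤ 1 — and every 'No match' example lacks it.

No match, Match, Match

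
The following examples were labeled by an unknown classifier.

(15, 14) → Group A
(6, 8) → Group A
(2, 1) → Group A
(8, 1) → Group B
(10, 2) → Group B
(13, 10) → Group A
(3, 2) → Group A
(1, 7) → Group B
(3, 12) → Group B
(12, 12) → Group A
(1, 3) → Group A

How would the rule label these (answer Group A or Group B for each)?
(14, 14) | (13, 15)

All 'Group A' examples share one property — |first − second| ≤ 3 — and every 'Group B' example lacks it.

Group A, Group A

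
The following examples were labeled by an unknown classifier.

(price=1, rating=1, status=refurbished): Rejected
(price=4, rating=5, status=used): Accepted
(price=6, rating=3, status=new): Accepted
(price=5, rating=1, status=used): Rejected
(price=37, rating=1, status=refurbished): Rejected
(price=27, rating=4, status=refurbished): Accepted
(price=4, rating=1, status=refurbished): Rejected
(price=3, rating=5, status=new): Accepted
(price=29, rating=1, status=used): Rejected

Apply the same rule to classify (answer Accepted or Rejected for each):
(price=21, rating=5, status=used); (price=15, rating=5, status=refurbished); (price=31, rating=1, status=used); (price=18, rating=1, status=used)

The pattern is that an item is 'Accepted' exactly when: rating ≥ 3.
Accepted: (price=21, rating=5, status=used), since rating = 5. Accepted: (price=15, rating=5, status=refurbished), since rating = 5. Rejected: (price=31, rating=1, status=used), since rating = 1. Rejected: (price=18, rating=1, status=used), since rating = 1.

Accepted, Accepted, Rejected, Rejected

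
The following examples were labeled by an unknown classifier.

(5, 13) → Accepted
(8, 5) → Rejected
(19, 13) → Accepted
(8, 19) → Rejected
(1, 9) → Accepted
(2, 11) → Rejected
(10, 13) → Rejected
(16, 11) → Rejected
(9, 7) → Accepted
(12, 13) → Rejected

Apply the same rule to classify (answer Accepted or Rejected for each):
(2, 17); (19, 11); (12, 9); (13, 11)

The common property of the 'Accepted' items is: sum is even. No 'Rejected' item has it.
(2, 17): 2+17 = 19 — doesn't qualify, so Rejected. (19, 11): 19+11 = 30 — satisfies this, so Accepted. (12, 9): 12+9 = 21 — doesn't qualify, so Rejected. (13, 11): 13+11 = 24 — satisfies this, so Accepted.

Rejected, Accepted, Rejected, Accepted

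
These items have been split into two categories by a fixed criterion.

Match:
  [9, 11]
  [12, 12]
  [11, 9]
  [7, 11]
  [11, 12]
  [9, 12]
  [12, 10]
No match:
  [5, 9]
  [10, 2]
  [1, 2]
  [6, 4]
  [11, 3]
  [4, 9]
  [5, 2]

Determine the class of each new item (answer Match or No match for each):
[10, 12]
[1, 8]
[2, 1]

The common property of the 'Match' items is: sum ≥ 18. No 'No match' item has it.
[10, 12]: Match (10+12 = 22). [1, 8]: No match (1+8 = 9). [2, 1]: No match (2+1 = 3).

Match, No match, No match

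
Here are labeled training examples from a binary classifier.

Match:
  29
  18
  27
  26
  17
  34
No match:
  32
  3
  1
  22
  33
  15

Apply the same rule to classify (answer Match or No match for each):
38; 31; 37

Match, No match, Match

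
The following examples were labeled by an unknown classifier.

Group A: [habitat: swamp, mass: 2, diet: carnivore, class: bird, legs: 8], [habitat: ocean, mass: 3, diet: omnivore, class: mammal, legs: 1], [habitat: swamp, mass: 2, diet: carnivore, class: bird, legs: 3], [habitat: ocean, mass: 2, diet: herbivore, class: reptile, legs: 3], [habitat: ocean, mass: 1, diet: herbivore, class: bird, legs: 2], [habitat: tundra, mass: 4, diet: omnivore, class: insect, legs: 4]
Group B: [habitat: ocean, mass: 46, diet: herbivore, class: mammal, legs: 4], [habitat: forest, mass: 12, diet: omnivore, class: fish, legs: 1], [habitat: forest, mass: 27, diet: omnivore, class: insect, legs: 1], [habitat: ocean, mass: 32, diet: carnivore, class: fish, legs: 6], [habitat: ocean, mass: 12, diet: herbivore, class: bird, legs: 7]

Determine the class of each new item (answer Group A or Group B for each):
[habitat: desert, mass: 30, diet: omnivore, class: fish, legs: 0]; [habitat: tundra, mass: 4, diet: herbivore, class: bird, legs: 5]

Group B, Group A

The classifier is using: mass ≤ 4.
[habitat: desert, mass: 30, diet: omnivore, class: fish, legs: 0] — mass = 30, hence Group B.
[habitat: tundra, mass: 4, diet: herbivore, class: bird, legs: 5] — mass = 4, hence Group A.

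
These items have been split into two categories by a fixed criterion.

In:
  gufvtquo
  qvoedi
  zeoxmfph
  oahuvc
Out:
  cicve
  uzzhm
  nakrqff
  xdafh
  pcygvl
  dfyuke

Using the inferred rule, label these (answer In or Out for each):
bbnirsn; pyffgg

Every 'In' example satisfies: contains 'o'. None of the 'Out' examples do.
bbnirsn: Out (no 'o'). pyffgg: Out (no 'o').

Out, Out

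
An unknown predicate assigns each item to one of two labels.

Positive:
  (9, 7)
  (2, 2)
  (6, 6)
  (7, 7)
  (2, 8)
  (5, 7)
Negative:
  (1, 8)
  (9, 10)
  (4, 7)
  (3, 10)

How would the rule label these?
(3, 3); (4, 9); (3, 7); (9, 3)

Positive, Negative, Positive, Positive

Looking at the examples, the only property every 'Positive' case has and every 'Negative' case lacks is: sum is even.
(3, 3): 3+3 = 6 — has this property, so Positive. (4, 9): 4+9 = 13 — fails this test, so Negative. (3, 7): 3+7 = 10 — has this property, so Positive. (9, 3): 9+3 = 12 — has this property, so Positive.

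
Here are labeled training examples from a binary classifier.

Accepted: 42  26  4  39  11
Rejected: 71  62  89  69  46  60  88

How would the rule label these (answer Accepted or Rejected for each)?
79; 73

Rule: at most 42. This holds for each 'Accepted' example and fails for each 'Rejected' one.
79: Rejected (79 > 42).
73: Rejected (73 > 42).

Rejected, Rejected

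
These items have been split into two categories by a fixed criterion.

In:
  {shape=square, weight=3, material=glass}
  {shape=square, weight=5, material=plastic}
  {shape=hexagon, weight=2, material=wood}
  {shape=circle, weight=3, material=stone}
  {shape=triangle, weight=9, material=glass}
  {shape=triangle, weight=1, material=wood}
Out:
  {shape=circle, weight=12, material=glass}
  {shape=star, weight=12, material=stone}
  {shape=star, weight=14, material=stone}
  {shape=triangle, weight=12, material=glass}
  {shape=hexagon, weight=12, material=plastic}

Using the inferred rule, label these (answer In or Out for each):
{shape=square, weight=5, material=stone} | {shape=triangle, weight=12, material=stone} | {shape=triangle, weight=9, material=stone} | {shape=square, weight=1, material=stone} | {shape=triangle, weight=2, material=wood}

In, Out, In, In, In

The distinguishing property — weight ≤ 9 — holds for all the 'In' cases and none of the 'Out' cases.
{shape=square, weight=5, material=stone}: weight = 5 — checks out, so In.
{shape=triangle, weight=12, material=stone}: weight = 12 — fails this test, so Out.
{shape=triangle, weight=9, material=stone}: weight = 9 — checks out, so In.
{shape=square, weight=1, material=stone}: weight = 1 — checks out, so In.
{shape=triangle, weight=2, material=wood}: weight = 2 — checks out, so In.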